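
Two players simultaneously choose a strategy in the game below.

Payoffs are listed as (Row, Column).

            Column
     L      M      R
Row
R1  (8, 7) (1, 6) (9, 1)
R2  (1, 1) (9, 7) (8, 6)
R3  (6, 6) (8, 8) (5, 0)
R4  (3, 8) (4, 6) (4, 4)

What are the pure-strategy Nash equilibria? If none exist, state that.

Row against L: payoffs 8, 1, 6, 3 → best response R1.
Row against M: payoffs 1, 9, 8, 4 → best response R2.
Row against R: payoffs 9, 8, 5, 4 → best response R1.
Column against R1: payoffs 7, 6, 1 → best response L.
Column against R2: payoffs 1, 7, 6 → best response M.
Column against R3: payoffs 6, 8, 0 → best response M.
Column against R4: payoffs 8, 6, 4 → best response L.
Mutual best responses: (R1, L); (R2, M).

(R1, L); (R2, M)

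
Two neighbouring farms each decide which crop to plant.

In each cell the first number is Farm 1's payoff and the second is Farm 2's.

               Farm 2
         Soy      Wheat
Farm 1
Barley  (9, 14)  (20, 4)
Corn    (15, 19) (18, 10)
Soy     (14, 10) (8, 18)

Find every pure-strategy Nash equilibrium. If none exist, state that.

Farm 1 against Soy: payoffs 9, 15, 14 → best response Corn.
Farm 1 against Wheat: payoffs 20, 18, 8 → best response Barley.
Farm 2 against Barley: payoffs 14, 4 → best response Soy.
Farm 2 against Corn: payoffs 19, 10 → best response Soy.
Farm 2 against Soy: payoffs 10, 18 → best response Wheat.
Mutual best responses: (Corn, Soy).

The unique pure-strategy Nash equilibrium is (Corn, Soy).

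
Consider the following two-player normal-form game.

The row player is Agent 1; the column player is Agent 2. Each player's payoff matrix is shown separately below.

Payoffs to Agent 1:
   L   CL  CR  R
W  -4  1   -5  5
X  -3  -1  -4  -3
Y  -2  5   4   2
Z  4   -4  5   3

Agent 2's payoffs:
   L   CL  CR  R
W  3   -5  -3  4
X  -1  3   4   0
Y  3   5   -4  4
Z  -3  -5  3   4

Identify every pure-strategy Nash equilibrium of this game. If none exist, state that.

The pure Nash equilibria are (W, R), (Y, CL).

Check each profile: it is a Nash equilibrium iff no player can strictly gain by switching unilaterally.
(W, L): Agent 1 can switch to X (-4 → -3). Not NE.
(W, CL): Agent 1 can switch to Y (1 → 5). Not NE.
(W, CR): Agent 1 can switch to X (-5 → -4). Not NE.
(W, R): Agent 1 gets 5, best alternative 3; Agent 2 gets 4, best alternative 3. No profitable deviation — NE.
(X, L): Agent 1 can switch to Y (-3 → -2). Not NE.
(X, CL): Agent 1 can switch to W (-1 → 1). Not NE.
(X, CR): Agent 1 can switch to Y (-4 → 4). Not NE.
(X, R): Agent 1 can switch to W (-3 → 5). Not NE.
(Y, L): Agent 1 can switch to Z (-2 → 4). Not NE.
(Y, CL): Agent 1 gets 5, best alternative 1; Agent 2 gets 5, best alternative 4. No profitable deviation — NE.
(Y, CR): Agent 1 can switch to Z (4 → 5). Not NE.
(Y, R): Agent 1 can switch to W (2 → 5). Not NE.
(The remaining 4 profiles each have a profitable deviation by the same check.)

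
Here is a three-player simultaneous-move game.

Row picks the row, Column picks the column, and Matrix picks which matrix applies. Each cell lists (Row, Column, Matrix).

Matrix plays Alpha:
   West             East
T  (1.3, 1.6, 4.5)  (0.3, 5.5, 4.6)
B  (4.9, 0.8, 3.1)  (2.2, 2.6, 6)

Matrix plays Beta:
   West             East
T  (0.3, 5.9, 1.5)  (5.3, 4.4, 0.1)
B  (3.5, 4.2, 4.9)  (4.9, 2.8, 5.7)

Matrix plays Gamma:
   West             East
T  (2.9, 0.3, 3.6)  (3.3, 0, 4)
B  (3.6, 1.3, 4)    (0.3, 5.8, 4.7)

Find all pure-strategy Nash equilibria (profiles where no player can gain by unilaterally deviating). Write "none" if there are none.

(B, West, Beta) and (B, East, Alpha)

(T, West, Alpha): Row can switch to B (1.3 → 4.9). Not NE.
(T, West, Beta): Row can switch to B (0.3 → 3.5). Not NE.
(T, West, Gamma): Row can switch to B (2.9 → 3.6). Not NE.
(T, East, Alpha): Row can switch to B (0.3 → 2.2). Not NE.
(T, East, Beta): Column can switch to West (4.4 → 5.9). Not NE.
(T, East, Gamma): Column can switch to West (0 → 0.3). Not NE.
(B, West, Beta): Row gets 3.5, best alternative 0.3; Column gets 4.2, best alternative 2.8; Matrix gets 4.9, best alternative 4. No profitable deviation — NE.
(B, East, Alpha): Row gets 2.2, best alternative 0.3; Column gets 2.6, best alternative 0.8; Matrix gets 6, best alternative 5.7. No profitable deviation — NE.
(The remaining 4 profiles each have a profitable deviation by the same check.)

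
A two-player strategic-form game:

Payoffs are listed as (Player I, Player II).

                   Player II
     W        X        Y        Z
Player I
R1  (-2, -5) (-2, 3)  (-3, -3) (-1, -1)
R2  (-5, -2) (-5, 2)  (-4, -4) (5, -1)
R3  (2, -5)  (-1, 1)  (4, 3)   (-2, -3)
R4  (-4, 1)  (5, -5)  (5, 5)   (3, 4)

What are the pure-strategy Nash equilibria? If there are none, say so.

Player I against W: payoffs -2, -5, 2, -4 → best response R3.
Player I against X: payoffs -2, -5, -1, 5 → best response R4.
Player I against Y: payoffs -3, -4, 4, 5 → best response R4.
Player I against Z: payoffs -1, 5, -2, 3 → best response R2.
Player II against R1: payoffs -5, 3, -3, -1 → best response X.
Player II against R2: payoffs -2, 2, -4, -1 → best response X.
Player II against R3: payoffs -5, 1, 3, -3 → best response Y.
Player II against R4: payoffs 1, -5, 5, 4 → best response Y.
Mutual best responses: (R4, Y).

Pure NE: (R4, Y)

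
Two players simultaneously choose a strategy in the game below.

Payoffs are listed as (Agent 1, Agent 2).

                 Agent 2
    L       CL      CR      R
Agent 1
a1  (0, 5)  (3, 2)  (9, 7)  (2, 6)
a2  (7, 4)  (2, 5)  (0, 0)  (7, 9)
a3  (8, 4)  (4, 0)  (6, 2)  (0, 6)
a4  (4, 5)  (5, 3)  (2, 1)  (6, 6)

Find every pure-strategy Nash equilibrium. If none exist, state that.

(a1, CR), (a2, R)

(a1, L): Agent 1 can switch to a2 (0 → 7). Not NE.
(a1, CL): Agent 1 can switch to a3 (3 → 4). Not NE.
(a1, CR): Agent 1 gets 9, best alternative 6; Agent 2 gets 7, best alternative 6. No profitable deviation — NE.
(a1, R): Agent 1 can switch to a2 (2 → 7). Not NE.
(a2, L): Agent 1 can switch to a3 (7 → 8). Not NE.
(a2, CL): Agent 1 can switch to a1 (2 → 3). Not NE.
(a2, CR): Agent 1 can switch to a1 (0 → 9). Not NE.
(a2, R): Agent 1 gets 7, best alternative 6; Agent 2 gets 9, best alternative 5. No profitable deviation — NE.
(The remaining 8 profiles each have a profitable deviation by the same check.)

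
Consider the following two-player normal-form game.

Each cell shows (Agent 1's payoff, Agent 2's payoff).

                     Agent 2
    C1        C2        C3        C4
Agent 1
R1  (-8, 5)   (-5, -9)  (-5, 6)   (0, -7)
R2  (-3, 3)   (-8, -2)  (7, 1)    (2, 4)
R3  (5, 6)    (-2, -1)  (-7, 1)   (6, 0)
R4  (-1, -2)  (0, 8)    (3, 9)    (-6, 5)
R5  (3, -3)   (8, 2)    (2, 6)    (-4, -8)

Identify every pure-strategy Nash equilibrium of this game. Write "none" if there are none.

Check each profile: it is a Nash equilibrium iff no player can strictly gain by switching unilaterally.
(R1, C1): Agent 1 can switch to R2 (-8 → -3). Not NE.
(R1, C2): Agent 1 can switch to R3 (-5 → -2). Not NE.
(R1, C3): Agent 1 can switch to R2 (-5 → 7). Not NE.
(R1, C4): Agent 1 can switch to R2 (0 → 2). Not NE.
(R2, C1): Agent 1 can switch to R3 (-3 → 5). Not NE.
(R2, C2): Agent 1 can switch to R1 (-8 → -5). Not NE.
(R2, C3): Agent 2 can switch to C1 (1 → 3). Not NE.
(R2, C4): Agent 1 can switch to R3 (2 → 6). Not NE.
(R3, C1): Agent 1 gets 5, best alternative 3; Agent 2 gets 6, best alternative 1. No profitable deviation — NE.
(R3, C2): Agent 1 can switch to R4 (-2 → 0). Not NE.
(R3, C3): Agent 1 can switch to R1 (-7 → -5). Not NE.
(The remaining 9 profiles each have a profitable deviation by the same check.)

(R3, C1)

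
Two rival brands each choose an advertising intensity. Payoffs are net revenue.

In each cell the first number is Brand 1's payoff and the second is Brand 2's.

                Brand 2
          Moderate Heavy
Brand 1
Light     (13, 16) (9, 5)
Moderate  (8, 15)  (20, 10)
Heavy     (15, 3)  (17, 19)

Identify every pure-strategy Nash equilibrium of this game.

(Light, Moderate): Brand 1 can switch to Heavy (13 → 15). Not NE.
(Light, Heavy): Brand 1 can switch to Moderate (9 → 20). Not NE.
(Moderate, Moderate): Brand 1 can switch to Light (8 → 13). Not NE.
(Moderate, Heavy): Brand 2 can switch to Moderate (10 → 15). Not NE.
(Heavy, Moderate): Brand 2 can switch to Heavy (3 → 19). Not NE.
(Heavy, Heavy): Brand 1 can switch to Moderate (17 → 20). Not NE.

No pure-strategy Nash equilibrium.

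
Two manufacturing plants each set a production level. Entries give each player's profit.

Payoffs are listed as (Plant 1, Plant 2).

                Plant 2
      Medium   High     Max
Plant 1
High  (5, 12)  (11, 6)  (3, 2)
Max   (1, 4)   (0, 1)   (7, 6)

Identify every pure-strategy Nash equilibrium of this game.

Pure-strategy Nash equilibria: (High, Medium), (Max, Max)

Check each profile: it is a Nash equilibrium iff no player can strictly gain by switching unilaterally.
(High, Medium): Plant 1 gets 5, best alternative 1; Plant 2 gets 12, best alternative 6. No profitable deviation — NE.
(High, High): Plant 2 can switch to Medium (6 → 12). Not NE.
(High, Max): Plant 1 can switch to Max (3 → 7). Not NE.
(Max, Medium): Plant 1 can switch to High (1 → 5). Not NE.
(Max, High): Plant 1 can switch to High (0 → 11). Not NE.
(Max, Max): Plant 1 gets 7, best alternative 3; Plant 2 gets 6, best alternative 4. No profitable deviation — NE.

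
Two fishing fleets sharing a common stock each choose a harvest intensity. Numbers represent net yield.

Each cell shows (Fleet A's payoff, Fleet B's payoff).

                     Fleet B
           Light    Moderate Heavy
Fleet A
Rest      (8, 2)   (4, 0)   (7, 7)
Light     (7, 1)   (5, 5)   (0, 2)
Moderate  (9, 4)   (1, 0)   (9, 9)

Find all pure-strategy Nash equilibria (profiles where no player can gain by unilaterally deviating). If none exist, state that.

The pure Nash equilibria are (Light, Moderate), (Moderate, Heavy).

For each player, find the best response to each opponent profile; mutual best responses are the pure NE.
Fleet A against Light: payoffs 8, 7, 9 → best response Moderate.
Fleet A against Moderate: payoffs 4, 5, 1 → best response Light.
Fleet A against Heavy: payoffs 7, 0, 9 → best response Moderate.
Fleet B against Rest: payoffs 2, 0, 7 → best response Heavy.
Fleet B against Light: payoffs 1, 5, 2 → best response Moderate.
Fleet B against Moderate: payoffs 4, 0, 9 → best response Heavy.
Mutual best responses: (Light, Moderate); (Moderate, Heavy).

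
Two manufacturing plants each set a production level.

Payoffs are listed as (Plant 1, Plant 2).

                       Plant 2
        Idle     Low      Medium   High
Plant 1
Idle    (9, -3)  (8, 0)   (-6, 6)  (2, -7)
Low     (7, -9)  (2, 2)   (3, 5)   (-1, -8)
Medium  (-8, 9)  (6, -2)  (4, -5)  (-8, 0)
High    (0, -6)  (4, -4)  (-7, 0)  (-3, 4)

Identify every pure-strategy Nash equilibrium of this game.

This game has no pure Nash equilibrium.

(Idle, Idle): Plant 2 can switch to Low (-3 → 0). Not NE.
(Idle, Low): Plant 2 can switch to Medium (0 → 6). Not NE.
(Idle, Medium): Plant 1 can switch to Low (-6 → 3). Not NE.
(Idle, High): Plant 2 can switch to Idle (-7 → -3). Not NE.
(Low, Idle): Plant 1 can switch to Idle (7 → 9). Not NE.
(Low, Low): Plant 1 can switch to Idle (2 → 8). Not NE.
(Low, Medium): Plant 1 can switch to Medium (3 → 4). Not NE.
(Low, High): Plant 1 can switch to Idle (-1 → 2). Not NE.
(The remaining 8 profiles each have a profitable deviation by the same check.)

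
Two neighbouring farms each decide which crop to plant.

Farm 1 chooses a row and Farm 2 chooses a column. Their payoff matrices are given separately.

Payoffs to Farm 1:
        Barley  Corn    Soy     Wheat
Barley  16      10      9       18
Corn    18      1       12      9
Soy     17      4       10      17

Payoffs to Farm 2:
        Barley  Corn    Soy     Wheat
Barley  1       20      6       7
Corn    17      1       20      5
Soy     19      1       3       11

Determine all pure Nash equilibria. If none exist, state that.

The pure Nash equilibria are (Barley, Corn) and (Corn, Soy).

Farm 1 against Barley: payoffs 16, 18, 17 → best response Corn.
Farm 1 against Corn: payoffs 10, 1, 4 → best response Barley.
Farm 1 against Soy: payoffs 9, 12, 10 → best response Corn.
Farm 1 against Wheat: payoffs 18, 9, 17 → best response Barley.
Farm 2 against Barley: payoffs 1, 20, 6, 7 → best response Corn.
Farm 2 against Corn: payoffs 17, 1, 20, 5 → best response Soy.
Farm 2 against Soy: payoffs 19, 1, 3, 11 → best response Barley.
Mutual best responses: (Barley, Corn); (Corn, Soy).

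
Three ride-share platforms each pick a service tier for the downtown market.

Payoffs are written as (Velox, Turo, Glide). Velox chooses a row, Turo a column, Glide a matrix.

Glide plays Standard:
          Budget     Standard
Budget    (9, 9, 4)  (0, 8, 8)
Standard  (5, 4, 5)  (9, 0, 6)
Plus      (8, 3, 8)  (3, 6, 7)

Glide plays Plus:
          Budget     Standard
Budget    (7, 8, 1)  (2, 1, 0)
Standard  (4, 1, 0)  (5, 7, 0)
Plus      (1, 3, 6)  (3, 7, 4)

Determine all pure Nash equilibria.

(Budget, Budget, Standard): Velox gets 9, best alternative 8; Turo gets 9, best alternative 8; Glide gets 4, best alternative 1. No profitable deviation — NE.
(Budget, Budget, Plus): Glide can switch to Standard (1 → 4). Not NE.
(Budget, Standard, Standard): Velox can switch to Standard (0 → 9). Not NE.
(Budget, Standard, Plus): Velox can switch to Standard (2 → 5). Not NE.
(Standard, Budget, Standard): Velox can switch to Budget (5 → 9). Not NE.
(Standard, Budget, Plus): Velox can switch to Budget (4 → 7). Not NE.
(Standard, Standard, Standard): Turo can switch to Budget (0 → 4). Not NE.
(Standard, Standard, Plus): Glide can switch to Standard (0 → 6). Not NE.
(Plus, Budget, Standard): Velox can switch to Budget (8 → 9). Not NE.
(Plus, Budget, Plus): Velox can switch to Budget (1 → 7). Not NE.
(Plus, Standard, Standard): Velox can switch to Standard (3 → 9). Not NE.
(Plus, Standard, Plus): Velox can switch to Standard (3 → 5). Not NE.

The unique pure-strategy Nash equilibrium is (Budget, Budget, Standard).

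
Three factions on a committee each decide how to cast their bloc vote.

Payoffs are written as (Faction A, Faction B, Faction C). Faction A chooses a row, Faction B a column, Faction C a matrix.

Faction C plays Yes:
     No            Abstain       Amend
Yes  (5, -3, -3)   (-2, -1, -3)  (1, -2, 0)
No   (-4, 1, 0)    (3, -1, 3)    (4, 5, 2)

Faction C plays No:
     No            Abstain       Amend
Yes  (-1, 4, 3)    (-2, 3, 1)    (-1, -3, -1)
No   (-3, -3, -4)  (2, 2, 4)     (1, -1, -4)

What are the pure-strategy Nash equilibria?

Mark each player's best response to every combination of opponents' strategies; a profile where every player is best-responding is a pure Nash equilibrium.
Faction A against (No, Yes): payoffs 5, -4 → best response Yes.
Faction A against (No, No): payoffs -1, -3 → best response Yes.
Faction A against (Abstain, Yes): payoffs -2, 3 → best response No.
Faction A against (Abstain, No): payoffs -2, 2 → best response No.
Faction A against (Amend, Yes): payoffs 1, 4 → best response No.
Faction A against (Amend, No): payoffs -1, 1 → best response No.
Faction B against (Yes, Yes): payoffs -3, -1, -2 → best response Abstain.
Faction B against (Yes, No): payoffs 4, 3, -3 → best response No.
Faction B against (No, Yes): payoffs 1, -1, 5 → best response Amend.
Faction B against (No, No): payoffs -3, 2, -1 → best response Abstain.
Faction C against (Yes, No): payoffs -3, 3 → best response No.
Faction C against (Yes, Abstain): payoffs -3, 1 → best response No.
Faction C against (Yes, Amend): payoffs 0, -1 → best response Yes.
Faction C against (No, No): payoffs 0, -4 → best response Yes.
Faction C against (No, Abstain): payoffs 3, 4 → best response No.
Faction C against (No, Amend): payoffs 2, -4 → best response Yes.
Mutual best responses: (Yes, No, No); (No, Abstain, No); (No, Amend, Yes).

The pure Nash equilibria are (Yes, No, No) and (No, Abstain, No) and (No, Amend, Yes).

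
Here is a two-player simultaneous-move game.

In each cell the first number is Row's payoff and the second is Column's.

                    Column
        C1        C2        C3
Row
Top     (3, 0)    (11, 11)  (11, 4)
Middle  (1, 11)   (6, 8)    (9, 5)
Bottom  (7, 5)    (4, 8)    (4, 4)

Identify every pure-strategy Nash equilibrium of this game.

(Top, C1): Row can switch to Bottom (3 → 7). Not NE.
(Top, C2): Row gets 11, best alternative 6; Column gets 11, best alternative 4. No profitable deviation — NE.
(Top, C3): Column can switch to C2 (4 → 11). Not NE.
(Middle, C1): Row can switch to Top (1 → 3). Not NE.
(Middle, C2): Row can switch to Top (6 → 11). Not NE.
(Middle, C3): Row can switch to Top (9 → 11). Not NE.
(Bottom, C1): Column can switch to C2 (5 → 8). Not NE.
(The remaining 2 profiles each have a profitable deviation by the same check.)

The unique pure-strategy Nash equilibrium is (Top, C2).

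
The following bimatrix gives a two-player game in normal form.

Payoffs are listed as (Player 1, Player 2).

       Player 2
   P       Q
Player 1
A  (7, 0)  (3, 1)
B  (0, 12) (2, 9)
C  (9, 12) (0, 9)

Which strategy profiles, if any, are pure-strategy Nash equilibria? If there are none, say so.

(A, Q), (C, P)

For each strategy profile, look for a profitable unilateral deviation.
(A, P): Player 1 can switch to C (7 → 9). Not NE.
(A, Q): Player 1 gets 3, best alternative 2; Player 2 gets 1, best alternative 0. No profitable deviation — NE.
(B, P): Player 1 can switch to A (0 → 7). Not NE.
(B, Q): Player 1 can switch to A (2 → 3). Not NE.
(C, P): Player 1 gets 9, best alternative 7; Player 2 gets 12, best alternative 9. No profitable deviation — NE.
(C, Q): Player 1 can switch to A (0 → 3). Not NE.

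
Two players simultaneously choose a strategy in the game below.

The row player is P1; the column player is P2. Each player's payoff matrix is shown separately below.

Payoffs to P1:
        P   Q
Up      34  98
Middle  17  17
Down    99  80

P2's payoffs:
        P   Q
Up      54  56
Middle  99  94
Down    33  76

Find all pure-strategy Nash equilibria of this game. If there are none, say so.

The unique pure-strategy Nash equilibrium is (Up, Q).

For each player, find the best response to each opponent profile; mutual best responses are the pure NE.
P1 against P: payoffs 34, 17, 99 → best response Down.
P1 against Q: payoffs 98, 17, 80 → best response Up.
P2 against Up: payoffs 54, 56 → best response Q.
P2 against Middle: payoffs 99, 94 → best response P.
P2 against Down: payoffs 33, 76 → best response Q.
Mutual best responses: (Up, Q).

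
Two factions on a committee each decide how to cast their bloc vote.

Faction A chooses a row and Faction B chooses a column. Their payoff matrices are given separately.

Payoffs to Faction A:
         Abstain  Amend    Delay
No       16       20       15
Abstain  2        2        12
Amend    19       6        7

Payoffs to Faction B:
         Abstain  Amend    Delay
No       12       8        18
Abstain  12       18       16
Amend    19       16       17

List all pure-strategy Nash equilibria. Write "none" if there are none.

Check each profile: it is a Nash equilibrium iff no player can strictly gain by switching unilaterally.
(No, Abstain): Faction A can switch to Amend (16 → 19). Not NE.
(No, Amend): Faction B can switch to Abstain (8 → 12). Not NE.
(No, Delay): Faction A gets 15, best alternative 12; Faction B gets 18, best alternative 12. No profitable deviation — NE.
(Abstain, Abstain): Faction A can switch to No (2 → 16). Not NE.
(Abstain, Amend): Faction A can switch to No (2 → 20). Not NE.
(Abstain, Delay): Faction A can switch to No (12 → 15). Not NE.
(Amend, Abstain): Faction A gets 19, best alternative 16; Faction B gets 19, best alternative 17. No profitable deviation — NE.
(Amend, Amend): Faction A can switch to No (6 → 20). Not NE.
(Amend, Delay): Faction A can switch to No (7 → 15). Not NE.

Pure-strategy Nash equilibria: (No, Delay); (Amend, Abstain)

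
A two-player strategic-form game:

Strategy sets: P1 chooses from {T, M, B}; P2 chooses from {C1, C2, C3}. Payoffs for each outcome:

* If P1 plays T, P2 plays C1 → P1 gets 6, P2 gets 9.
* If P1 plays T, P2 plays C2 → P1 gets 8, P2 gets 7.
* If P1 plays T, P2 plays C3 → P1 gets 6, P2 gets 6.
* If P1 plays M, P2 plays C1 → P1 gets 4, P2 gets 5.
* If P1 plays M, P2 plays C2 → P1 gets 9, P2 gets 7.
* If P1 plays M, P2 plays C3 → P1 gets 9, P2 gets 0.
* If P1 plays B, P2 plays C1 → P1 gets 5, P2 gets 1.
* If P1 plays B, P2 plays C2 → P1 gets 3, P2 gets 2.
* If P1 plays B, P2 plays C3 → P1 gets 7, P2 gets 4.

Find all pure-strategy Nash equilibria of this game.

(T, C1), (M, C2)

Mark each player's best response to every combination of opponents' strategies; a profile where every player is best-responding is a pure Nash equilibrium.
P1 against C1: payoffs 6, 4, 5 → best response T.
P1 against C2: payoffs 8, 9, 3 → best response M.
P1 against C3: payoffs 6, 9, 7 → best response M.
P2 against T: payoffs 9, 7, 6 → best response C1.
P2 against M: payoffs 5, 7, 0 → best response C2.
P2 against B: payoffs 1, 2, 4 → best response C3.
Mutual best responses: (T, C1); (M, C2).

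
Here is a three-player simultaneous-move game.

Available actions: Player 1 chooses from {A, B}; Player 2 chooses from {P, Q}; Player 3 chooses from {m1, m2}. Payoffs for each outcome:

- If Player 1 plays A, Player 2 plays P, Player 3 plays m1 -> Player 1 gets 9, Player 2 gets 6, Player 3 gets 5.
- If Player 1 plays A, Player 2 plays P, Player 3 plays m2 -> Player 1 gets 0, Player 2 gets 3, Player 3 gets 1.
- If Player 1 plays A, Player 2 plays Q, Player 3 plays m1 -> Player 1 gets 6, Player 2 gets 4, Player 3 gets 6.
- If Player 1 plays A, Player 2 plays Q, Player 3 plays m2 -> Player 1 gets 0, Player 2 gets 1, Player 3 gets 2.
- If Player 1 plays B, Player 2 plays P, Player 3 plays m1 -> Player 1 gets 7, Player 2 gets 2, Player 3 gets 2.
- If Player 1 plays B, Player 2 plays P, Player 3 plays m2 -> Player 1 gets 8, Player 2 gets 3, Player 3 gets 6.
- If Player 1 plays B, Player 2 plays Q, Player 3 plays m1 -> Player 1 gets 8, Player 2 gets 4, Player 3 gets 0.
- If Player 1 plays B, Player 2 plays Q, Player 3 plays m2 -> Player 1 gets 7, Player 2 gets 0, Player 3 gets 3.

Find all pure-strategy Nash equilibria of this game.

The pure Nash equilibria are (A, P, m1), (B, P, m2).

(A, P, m1): Player 1 gets 9, best alternative 7; Player 2 gets 6, best alternative 4; Player 3 gets 5, best alternative 1. No profitable deviation — NE.
(A, P, m2): Player 1 can switch to B (0 → 8). Not NE.
(A, Q, m1): Player 1 can switch to B (6 → 8). Not NE.
(A, Q, m2): Player 1 can switch to B (0 → 7). Not NE.
(B, P, m1): Player 1 can switch to A (7 → 9). Not NE.
(B, P, m2): Player 1 gets 8, best alternative 0; Player 2 gets 3, best alternative 0; Player 3 gets 6, best alternative 2. No profitable deviation — NE.
(B, Q, m1): Player 3 can switch to m2 (0 → 3). Not NE.
(B, Q, m2): Player 2 can switch to P (0 → 3). Not NE.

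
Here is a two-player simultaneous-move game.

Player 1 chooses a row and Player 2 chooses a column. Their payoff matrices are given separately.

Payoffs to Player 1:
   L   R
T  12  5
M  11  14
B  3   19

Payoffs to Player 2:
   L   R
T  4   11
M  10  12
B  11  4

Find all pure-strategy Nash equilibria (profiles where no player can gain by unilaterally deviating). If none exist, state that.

This game has no pure Nash equilibrium.

Player 1 against L: payoffs 12, 11, 3 → best response T.
Player 1 against R: payoffs 5, 14, 19 → best response B.
Player 2 against T: payoffs 4, 11 → best response R.
Player 2 against M: payoffs 10, 12 → best response R.
Player 2 against B: payoffs 11, 4 → best response L.
No profile is a mutual best response for all players.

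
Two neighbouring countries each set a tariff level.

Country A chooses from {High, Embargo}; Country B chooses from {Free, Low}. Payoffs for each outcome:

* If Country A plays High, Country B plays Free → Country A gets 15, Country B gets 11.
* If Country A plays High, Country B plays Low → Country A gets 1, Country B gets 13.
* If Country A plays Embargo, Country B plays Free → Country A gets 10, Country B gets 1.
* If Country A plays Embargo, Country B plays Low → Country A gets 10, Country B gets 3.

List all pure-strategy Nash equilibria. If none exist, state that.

The unique pure-strategy Nash equilibrium is (Embargo, Low).

Country A against Free: payoffs 15, 10 → best response High.
Country A against Low: payoffs 1, 10 → best response Embargo.
Country B against High: payoffs 11, 13 → best response Low.
Country B against Embargo: payoffs 1, 3 → best response Low.
Mutual best responses: (Embargo, Low).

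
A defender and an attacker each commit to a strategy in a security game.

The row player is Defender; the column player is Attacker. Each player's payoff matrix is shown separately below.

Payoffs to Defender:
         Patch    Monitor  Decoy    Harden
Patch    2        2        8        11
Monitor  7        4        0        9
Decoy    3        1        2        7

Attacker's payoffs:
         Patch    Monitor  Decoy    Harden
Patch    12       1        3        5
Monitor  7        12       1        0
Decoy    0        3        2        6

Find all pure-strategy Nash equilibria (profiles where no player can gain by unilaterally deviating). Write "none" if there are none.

Defender against Patch: payoffs 2, 7, 3 → best response Monitor.
Defender against Monitor: payoffs 2, 4, 1 → best response Monitor.
Defender against Decoy: payoffs 8, 0, 2 → best response Patch.
Defender against Harden: payoffs 11, 9, 7 → best response Patch.
Attacker against Patch: payoffs 12, 1, 3, 5 → best response Patch.
Attacker against Monitor: payoffs 7, 12, 1, 0 → best response Monitor.
Attacker against Decoy: payoffs 0, 3, 2, 6 → best response Harden.
Mutual best responses: (Monitor, Monitor).

Pure NE: (Monitor, Monitor)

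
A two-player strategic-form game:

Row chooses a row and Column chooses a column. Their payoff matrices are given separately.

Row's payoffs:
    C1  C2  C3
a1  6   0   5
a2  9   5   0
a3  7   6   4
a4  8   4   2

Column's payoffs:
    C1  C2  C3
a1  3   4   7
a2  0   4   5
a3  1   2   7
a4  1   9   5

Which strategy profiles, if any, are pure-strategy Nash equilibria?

The unique pure-strategy Nash equilibrium is (a1, C3).

Row against C1: payoffs 6, 9, 7, 8 → best response a2.
Row against C2: payoffs 0, 5, 6, 4 → best response a3.
Row against C3: payoffs 5, 0, 4, 2 → best response a1.
Column against a1: payoffs 3, 4, 7 → best response C3.
Column against a2: payoffs 0, 4, 5 → best response C3.
Column against a3: payoffs 1, 2, 7 → best response C3.
Column against a4: payoffs 1, 9, 5 → best response C2.
Mutual best responses: (a1, C3).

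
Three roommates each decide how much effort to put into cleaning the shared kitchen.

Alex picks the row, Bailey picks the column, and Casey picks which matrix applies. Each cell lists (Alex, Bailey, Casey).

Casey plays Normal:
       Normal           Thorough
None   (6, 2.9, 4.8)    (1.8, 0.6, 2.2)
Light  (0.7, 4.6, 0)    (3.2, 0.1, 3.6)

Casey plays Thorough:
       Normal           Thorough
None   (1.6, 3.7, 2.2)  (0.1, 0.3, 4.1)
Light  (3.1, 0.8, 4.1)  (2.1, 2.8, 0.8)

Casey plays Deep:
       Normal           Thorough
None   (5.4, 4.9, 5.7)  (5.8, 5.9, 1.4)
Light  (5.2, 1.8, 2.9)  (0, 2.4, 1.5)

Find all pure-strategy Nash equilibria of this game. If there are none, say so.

Alex against (Normal, Normal): payoffs 6, 0.7 → best response None.
Alex against (Normal, Thorough): payoffs 1.6, 3.1 → best response Light.
Alex against (Normal, Deep): payoffs 5.4, 5.2 → best response None.
Alex against (Thorough, Normal): payoffs 1.8, 3.2 → best response Light.
Alex against (Thorough, Thorough): payoffs 0.1, 2.1 → best response Light.
Alex against (Thorough, Deep): payoffs 5.8, 0 → best response None.
Bailey against (None, Normal): payoffs 2.9, 0.6 → best response Normal.
Bailey against (None, Thorough): payoffs 3.7, 0.3 → best response Normal.
Bailey against (None, Deep): payoffs 4.9, 5.9 → best response Thorough.
Bailey against (Light, Normal): payoffs 4.6, 0.1 → best response Normal.
Bailey against (Light, Thorough): payoffs 0.8, 2.8 → best response Thorough.
Bailey against (Light, Deep): payoffs 1.8, 2.4 → best response Thorough.
Casey against (None, Normal): payoffs 4.8, 2.2, 5.7 → best response Deep.
Casey against (None, Thorough): payoffs 2.2, 4.1, 1.4 → best response Thorough.
Casey against (Light, Normal): payoffs 0, 4.1, 2.9 → best response Thorough.
Casey against (Light, Thorough): payoffs 3.6, 0.8, 1.5 → best response Normal.
No profile is a mutual best response for all players.

none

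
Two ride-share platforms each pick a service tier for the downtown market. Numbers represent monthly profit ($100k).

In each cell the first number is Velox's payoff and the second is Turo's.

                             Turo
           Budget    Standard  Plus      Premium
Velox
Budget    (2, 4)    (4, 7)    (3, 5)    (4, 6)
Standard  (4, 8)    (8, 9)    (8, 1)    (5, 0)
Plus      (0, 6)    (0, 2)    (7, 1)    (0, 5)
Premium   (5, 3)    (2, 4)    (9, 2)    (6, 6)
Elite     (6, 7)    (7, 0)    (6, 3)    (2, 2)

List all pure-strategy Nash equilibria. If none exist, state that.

(Budget, Budget): Velox can switch to Standard (2 → 4). Not NE.
(Budget, Standard): Velox can switch to Standard (4 → 8). Not NE.
(Budget, Plus): Velox can switch to Standard (3 → 8). Not NE.
(Budget, Premium): Velox can switch to Standard (4 → 5). Not NE.
(Standard, Budget): Velox can switch to Premium (4 → 5). Not NE.
(Standard, Standard): Velox gets 8, best alternative 7; Turo gets 9, best alternative 8. No profitable deviation — NE.
(Standard, Plus): Velox can switch to Premium (8 → 9). Not NE.
(Standard, Premium): Velox can switch to Premium (5 → 6). Not NE.
(Plus, Budget): Velox can switch to Budget (0 → 2). Not NE.
(Premium, Premium): Velox gets 6, best alternative 5; Turo gets 6, best alternative 4. No profitable deviation — NE.
(Elite, Budget): Velox gets 6, best alternative 5; Turo gets 7, best alternative 3. No profitable deviation — NE.
(The remaining 9 profiles each have a profitable deviation by the same check.)

Pure-strategy Nash equilibria: (Standard, Standard); (Premium, Premium); (Elite, Budget)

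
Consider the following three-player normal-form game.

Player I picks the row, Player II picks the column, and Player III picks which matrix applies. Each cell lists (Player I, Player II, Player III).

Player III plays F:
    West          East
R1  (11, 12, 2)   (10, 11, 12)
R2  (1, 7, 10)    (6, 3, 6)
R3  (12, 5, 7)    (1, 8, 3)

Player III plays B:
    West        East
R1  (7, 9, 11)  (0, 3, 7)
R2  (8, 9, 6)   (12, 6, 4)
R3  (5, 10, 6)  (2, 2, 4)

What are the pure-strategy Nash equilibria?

(R1, West, F): Player I can switch to R3 (11 → 12). Not NE.
(R1, West, B): Player I can switch to R2 (7 → 8). Not NE.
(R1, East, F): Player II can switch to West (11 → 12). Not NE.
(R1, East, B): Player I can switch to R2 (0 → 12). Not NE.
(R2, West, F): Player I can switch to R1 (1 → 11). Not NE.
(R2, West, B): Player III can switch to F (6 → 10). Not NE.
(R2, East, F): Player I can switch to R1 (6 → 10). Not NE.
(R2, East, B): Player II can switch to West (6 → 9). Not NE.
(R3, West, F): Player II can switch to East (5 → 8). Not NE.
(R3, West, B): Player I can switch to R1 (5 → 7). Not NE.
(The remaining 2 profiles each have a profitable deviation by the same check.)

none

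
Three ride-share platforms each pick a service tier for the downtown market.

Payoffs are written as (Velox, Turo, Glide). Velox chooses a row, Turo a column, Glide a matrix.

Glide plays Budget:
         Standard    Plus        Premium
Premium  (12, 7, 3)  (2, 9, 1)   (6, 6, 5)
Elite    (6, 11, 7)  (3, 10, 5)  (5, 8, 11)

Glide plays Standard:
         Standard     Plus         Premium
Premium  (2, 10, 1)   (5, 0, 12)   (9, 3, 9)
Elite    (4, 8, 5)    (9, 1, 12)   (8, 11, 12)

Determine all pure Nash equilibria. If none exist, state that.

none

(Premium, Standard, Budget): Turo can switch to Plus (7 → 9). Not NE.
(Premium, Standard, Standard): Velox can switch to Elite (2 → 4). Not NE.
(Premium, Plus, Budget): Velox can switch to Elite (2 → 3). Not NE.
(Premium, Plus, Standard): Velox can switch to Elite (5 → 9). Not NE.
(Premium, Premium, Budget): Turo can switch to Standard (6 → 7). Not NE.
(Premium, Premium, Standard): Turo can switch to Standard (3 → 10). Not NE.
(The remaining 6 profiles each have a profitable deviation by the same check.)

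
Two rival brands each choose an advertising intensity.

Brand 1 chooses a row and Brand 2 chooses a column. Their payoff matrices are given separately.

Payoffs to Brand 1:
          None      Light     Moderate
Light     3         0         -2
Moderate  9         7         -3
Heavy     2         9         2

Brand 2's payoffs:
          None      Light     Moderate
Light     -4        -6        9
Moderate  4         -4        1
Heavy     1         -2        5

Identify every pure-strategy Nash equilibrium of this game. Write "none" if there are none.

Brand 1 against None: payoffs 3, 9, 2 → best response Moderate.
Brand 1 against Light: payoffs 0, 7, 9 → best response Heavy.
Brand 1 against Moderate: payoffs -2, -3, 2 → best response Heavy.
Brand 2 against Light: payoffs -4, -6, 9 → best response Moderate.
Brand 2 against Moderate: payoffs 4, -4, 1 → best response None.
Brand 2 against Heavy: payoffs 1, -2, 5 → best response Moderate.
Mutual best responses: (Moderate, None); (Heavy, Moderate).

(Moderate, None) and (Heavy, Moderate)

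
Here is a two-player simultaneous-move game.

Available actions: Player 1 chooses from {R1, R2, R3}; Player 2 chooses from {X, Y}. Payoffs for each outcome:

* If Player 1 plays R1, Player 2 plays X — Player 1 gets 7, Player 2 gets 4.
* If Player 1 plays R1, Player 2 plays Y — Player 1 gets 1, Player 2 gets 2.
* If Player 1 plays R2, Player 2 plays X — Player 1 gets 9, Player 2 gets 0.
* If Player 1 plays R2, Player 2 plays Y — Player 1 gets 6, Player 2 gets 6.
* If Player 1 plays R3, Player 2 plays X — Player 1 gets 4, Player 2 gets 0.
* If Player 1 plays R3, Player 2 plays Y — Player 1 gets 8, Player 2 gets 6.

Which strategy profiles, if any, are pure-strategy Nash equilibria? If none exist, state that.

(R3, Y)

(R1, X): Player 1 can switch to R2 (7 → 9). Not NE.
(R1, Y): Player 1 can switch to R2 (1 → 6). Not NE.
(R2, X): Player 2 can switch to Y (0 → 6). Not NE.
(R2, Y): Player 1 can switch to R3 (6 → 8). Not NE.
(R3, X): Player 1 can switch to R1 (4 → 7). Not NE.
(R3, Y): Player 1 gets 8, best alternative 6; Player 2 gets 6, best alternative 0. No profitable deviation — NE.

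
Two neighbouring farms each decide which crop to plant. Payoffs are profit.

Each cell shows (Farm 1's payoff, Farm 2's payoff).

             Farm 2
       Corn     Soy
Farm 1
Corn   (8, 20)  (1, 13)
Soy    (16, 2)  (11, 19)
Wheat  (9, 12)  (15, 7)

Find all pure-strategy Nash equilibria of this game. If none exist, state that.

Farm 1 against Corn: payoffs 8, 16, 9 → best response Soy.
Farm 1 against Soy: payoffs 1, 11, 15 → best response Wheat.
Farm 2 against Corn: payoffs 20, 13 → best response Corn.
Farm 2 against Soy: payoffs 2, 19 → best response Soy.
Farm 2 against Wheat: payoffs 12, 7 → best response Corn.
No profile is a mutual best response for all players.

This game has no pure Nash equilibrium.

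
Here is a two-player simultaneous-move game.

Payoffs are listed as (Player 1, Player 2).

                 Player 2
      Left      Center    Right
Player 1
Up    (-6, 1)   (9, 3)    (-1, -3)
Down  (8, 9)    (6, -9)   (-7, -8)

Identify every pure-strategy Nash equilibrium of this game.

(Up, Left): Player 1 can switch to Down (-6 → 8). Not NE.
(Up, Center): Player 1 gets 9, best alternative 6; Player 2 gets 3, best alternative 1. No profitable deviation — NE.
(Up, Right): Player 2 can switch to Left (-3 → 1). Not NE.
(Down, Left): Player 1 gets 8, best alternative -6; Player 2 gets 9, best alternative -8. No profitable deviation — NE.
(Down, Center): Player 1 can switch to Up (6 → 9). Not NE.
(Down, Right): Player 1 can switch to Up (-7 → -1). Not NE.

Pure-strategy Nash equilibria: (Up, Center); (Down, Left)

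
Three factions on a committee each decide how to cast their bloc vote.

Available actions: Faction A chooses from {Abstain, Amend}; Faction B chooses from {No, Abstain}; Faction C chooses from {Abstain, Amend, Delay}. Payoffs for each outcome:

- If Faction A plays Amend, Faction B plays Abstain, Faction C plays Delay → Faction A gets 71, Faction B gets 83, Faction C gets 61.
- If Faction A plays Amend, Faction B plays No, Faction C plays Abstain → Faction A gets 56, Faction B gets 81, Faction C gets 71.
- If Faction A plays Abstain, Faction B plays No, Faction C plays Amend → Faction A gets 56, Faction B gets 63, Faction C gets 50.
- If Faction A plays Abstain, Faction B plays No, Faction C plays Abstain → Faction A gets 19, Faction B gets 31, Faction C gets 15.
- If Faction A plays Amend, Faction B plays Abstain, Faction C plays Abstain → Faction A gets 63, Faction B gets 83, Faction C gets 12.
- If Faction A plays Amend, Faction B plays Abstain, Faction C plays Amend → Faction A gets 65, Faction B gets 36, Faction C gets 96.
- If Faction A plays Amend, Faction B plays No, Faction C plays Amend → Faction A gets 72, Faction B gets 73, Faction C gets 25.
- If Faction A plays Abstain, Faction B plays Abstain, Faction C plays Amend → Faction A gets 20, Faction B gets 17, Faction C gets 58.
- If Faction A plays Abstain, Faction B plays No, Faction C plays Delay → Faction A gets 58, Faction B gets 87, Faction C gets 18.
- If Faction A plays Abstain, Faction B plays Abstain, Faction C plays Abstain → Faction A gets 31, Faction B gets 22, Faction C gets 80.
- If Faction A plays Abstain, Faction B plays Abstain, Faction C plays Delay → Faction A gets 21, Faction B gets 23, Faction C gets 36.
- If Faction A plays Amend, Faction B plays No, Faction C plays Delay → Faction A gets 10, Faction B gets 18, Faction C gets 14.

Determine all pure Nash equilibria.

For each player, find the best response to each opponent profile; mutual best responses are the pure NE.
Faction A against (No, Abstain): payoffs 19, 56 → best response Amend.
Faction A against (No, Amend): payoffs 56, 72 → best response Amend.
Faction A against (No, Delay): payoffs 58, 10 → best response Abstain.
Faction A against (Abstain, Abstain): payoffs 31, 63 → best response Amend.
Faction A against (Abstain, Amend): payoffs 20, 65 → best response Amend.
Faction A against (Abstain, Delay): payoffs 21, 71 → best response Amend.
Faction B against (Abstain, Abstain): payoffs 31, 22 → best response No.
Faction B against (Abstain, Amend): payoffs 63, 17 → best response No.
Faction B against (Abstain, Delay): payoffs 87, 23 → best response No.
Faction B against (Amend, Abstain): payoffs 81, 83 → best response Abstain.
Faction B against (Amend, Amend): payoffs 73, 36 → best response No.
Faction B against (Amend, Delay): payoffs 18, 83 → best response Abstain.
Faction C against (Abstain, No): payoffs 15, 50, 18 → best response Amend.
Faction C against (Abstain, Abstain): payoffs 80, 58, 36 → best response Abstain.
Faction C against (Amend, No): payoffs 71, 25, 14 → best response Abstain.
Faction C against (Amend, Abstain): payoffs 12, 96, 61 → best response Amend.
No profile is a mutual best response for all players.

There is no pure-strategy Nash equilibrium.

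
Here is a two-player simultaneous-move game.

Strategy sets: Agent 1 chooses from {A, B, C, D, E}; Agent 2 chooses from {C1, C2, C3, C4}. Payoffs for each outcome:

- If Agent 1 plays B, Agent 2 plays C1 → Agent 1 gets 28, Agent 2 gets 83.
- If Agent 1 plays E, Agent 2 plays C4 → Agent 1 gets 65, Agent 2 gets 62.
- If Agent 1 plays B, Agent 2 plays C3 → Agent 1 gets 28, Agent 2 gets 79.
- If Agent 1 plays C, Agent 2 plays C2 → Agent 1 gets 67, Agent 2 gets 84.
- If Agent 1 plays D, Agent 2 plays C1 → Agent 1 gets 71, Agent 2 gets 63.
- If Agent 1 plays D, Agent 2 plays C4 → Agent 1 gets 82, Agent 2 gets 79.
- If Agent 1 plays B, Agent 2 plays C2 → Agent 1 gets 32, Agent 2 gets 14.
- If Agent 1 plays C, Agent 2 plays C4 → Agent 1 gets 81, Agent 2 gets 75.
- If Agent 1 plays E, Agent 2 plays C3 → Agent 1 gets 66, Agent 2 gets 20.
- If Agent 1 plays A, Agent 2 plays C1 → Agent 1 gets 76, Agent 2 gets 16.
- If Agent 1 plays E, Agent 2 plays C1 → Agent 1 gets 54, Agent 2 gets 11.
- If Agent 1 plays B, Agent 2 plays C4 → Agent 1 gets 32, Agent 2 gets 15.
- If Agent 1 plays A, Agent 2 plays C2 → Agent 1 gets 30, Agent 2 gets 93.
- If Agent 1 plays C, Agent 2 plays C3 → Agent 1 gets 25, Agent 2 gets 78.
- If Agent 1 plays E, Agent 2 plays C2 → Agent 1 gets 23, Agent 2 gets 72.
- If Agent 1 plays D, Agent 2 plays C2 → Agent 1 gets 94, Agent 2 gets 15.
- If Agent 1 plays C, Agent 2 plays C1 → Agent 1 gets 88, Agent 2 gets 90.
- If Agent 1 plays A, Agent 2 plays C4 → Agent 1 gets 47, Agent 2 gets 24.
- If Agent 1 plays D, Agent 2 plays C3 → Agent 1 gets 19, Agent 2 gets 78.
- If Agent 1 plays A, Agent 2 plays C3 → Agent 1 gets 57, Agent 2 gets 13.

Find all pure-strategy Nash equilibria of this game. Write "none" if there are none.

Pure-strategy Nash equilibria: (C, C1), (D, C4)

Check each profile: it is a Nash equilibrium iff no player can strictly gain by switching unilaterally.
(A, C1): Agent 1 can switch to C (76 → 88). Not NE.
(A, C2): Agent 1 can switch to B (30 → 32). Not NE.
(A, C3): Agent 1 can switch to E (57 → 66). Not NE.
(A, C4): Agent 1 can switch to C (47 → 81). Not NE.
(B, C1): Agent 1 can switch to A (28 → 76). Not NE.
(B, C2): Agent 1 can switch to C (32 → 67). Not NE.
(C, C1): Agent 1 gets 88, best alternative 76; Agent 2 gets 90, best alternative 84. No profitable deviation — NE.
(D, C4): Agent 1 gets 82, best alternative 81; Agent 2 gets 79, best alternative 78. No profitable deviation — NE.
(The remaining 12 profiles each have a profitable deviation by the same check.)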